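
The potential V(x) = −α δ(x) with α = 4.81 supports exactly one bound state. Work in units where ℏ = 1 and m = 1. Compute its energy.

E = -11.6

The bound state is ψ(x) = √κ e^{−κ|x|}. The derivative jump ψ'(0⁺) − ψ'(0⁻) = −(2mα/ℏ²)ψ(0) fixes κ = mα/ℏ² = 4.810.
Then E = −ℏ²κ²/(2m) = −mα²/(2ℏ²) = -11.57.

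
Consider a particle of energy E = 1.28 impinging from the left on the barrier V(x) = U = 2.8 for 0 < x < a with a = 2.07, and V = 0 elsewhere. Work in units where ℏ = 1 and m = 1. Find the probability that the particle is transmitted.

T = 0.00291

E < U: inside the barrier ψ ∝ e^{±κx} with κ = √(2m(U − E))/ℏ = 1.744.
κa = 3.609, sinh(κa) = 18.45.
The exact tunnelling result is T⁻¹ = 1 + U² sinh²(κa) / [4E(U − E)] = 344.1, so T = 0.00291.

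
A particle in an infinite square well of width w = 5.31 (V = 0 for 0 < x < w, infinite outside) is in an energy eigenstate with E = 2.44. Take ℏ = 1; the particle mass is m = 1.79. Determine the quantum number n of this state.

For an infinite well E_n = n²π²ℏ²/(2mw²), so n = (w/πℏ)√(2mE).
n = (5.31/π) × √(2 × 1.79 × 2.44) = 4.996 → n = 5.

n = 5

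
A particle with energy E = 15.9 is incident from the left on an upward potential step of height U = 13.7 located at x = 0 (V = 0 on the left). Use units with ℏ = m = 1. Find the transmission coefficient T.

The wavenumbers are k₁ = √(2mE)/ℏ = 5.639 on the left and k₂ = √(2m(E − U))/ℏ = 2.098 on the right.
Continuity of ψ and ψ′ at the step yields the reflection amplitude r = (k₁ − k₂)/(k₁ + k₂) = 0.4578; thus R = |r|² = 0.2095, T = 0.7905.

T = 0.790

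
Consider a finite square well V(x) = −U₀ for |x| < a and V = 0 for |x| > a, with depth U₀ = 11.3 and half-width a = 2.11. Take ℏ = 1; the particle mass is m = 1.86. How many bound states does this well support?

The dimensionless depth is z₀ = a√(2mU₀)/ℏ = 2.11 × √(42.04) = 13.68.
A new bound state (alternating even/odd) appears each time z₀ passes a multiple of π/2, so N = ⌊2z₀/π⌋ + 1 = ⌊8.709⌋ + 1 = 9.

N = 9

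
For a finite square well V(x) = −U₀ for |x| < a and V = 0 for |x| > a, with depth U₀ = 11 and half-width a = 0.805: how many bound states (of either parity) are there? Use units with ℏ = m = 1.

The dimensionless depth is z₀ = a√(2mU₀)/ℏ = 0.805 × √(22.00) = 3.776.
The even/odd transcendental equations gain one root per π/2 in z₀, giving N = 1 + ⌊2z₀/π⌋ = 1 + ⌊2.404⌋ = 3.

N = 3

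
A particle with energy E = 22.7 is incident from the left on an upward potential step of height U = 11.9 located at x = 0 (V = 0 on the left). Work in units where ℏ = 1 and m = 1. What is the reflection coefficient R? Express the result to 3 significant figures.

R = 0.0337

On each side the TISE gives plane waves with k = √(2m(E − V))/ℏ: k₁ = √(2·1·22.7) = 6.738, k₂ = √(2·1·10.8) = 4.648.
Matching ψ and ψ′ at x = 0 gives r = (k₁ − k₂)/(k₁ + k₂), so R = r² = 0.03371 and T = 1 − R = 0.9663.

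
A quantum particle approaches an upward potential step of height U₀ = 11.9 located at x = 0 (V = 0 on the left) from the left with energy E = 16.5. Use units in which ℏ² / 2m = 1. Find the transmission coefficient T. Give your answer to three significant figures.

The wavenumbers are k₁ = √(2mE)/ℏ = 4.062 on the left and k₂ = √(2m(E − U₀))/ℏ = 2.145 on the right.
Matching ψ and ψ′ at x = 0 gives r = (k₁ − k₂)/(k₁ + k₂), so R = r² = 0.09542 and T = 1 − R = 0.9046.

T = 0.905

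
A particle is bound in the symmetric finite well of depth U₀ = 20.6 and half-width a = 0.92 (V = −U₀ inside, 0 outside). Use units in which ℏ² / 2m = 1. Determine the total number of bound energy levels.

N = 3

Define the well-strength parameter z₀ = (a/ℏ)√(2mU₀) = 0.92 × √(2·0.5·20.6) = 4.176.
The even/odd transcendental equations gain one root per π/2 in z₀, giving N = 1 + ⌊2z₀/π⌋ = 1 + ⌊2.658⌋ = 3.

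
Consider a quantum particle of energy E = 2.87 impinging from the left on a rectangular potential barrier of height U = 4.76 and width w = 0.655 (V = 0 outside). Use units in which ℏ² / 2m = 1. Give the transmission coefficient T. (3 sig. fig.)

T = 0.476

E < U: inside the barrier ψ ∝ e^{±κx} with κ = √(2m(U − E))/ℏ = 1.375.
κw = 0.9005, sinh(κw) = 1.027.
The exact tunnelling result is T⁻¹ = 1 + U² sinh²(κw) / [4E(U − E)] = 2.102, so T = 0.476.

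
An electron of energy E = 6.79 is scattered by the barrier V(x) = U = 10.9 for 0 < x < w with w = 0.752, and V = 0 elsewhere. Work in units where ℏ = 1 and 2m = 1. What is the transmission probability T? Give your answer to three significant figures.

E < U: inside the barrier ψ ∝ e^{±κx} with κ = √(2m(U − E))/ℏ = 2.027.
κw = 1.525, sinh(κw) = 2.188.
Matching ψ, ψ′ at both faces gives T = [1 + U² sinh²(κw) / (4E(U − E))]⁻¹ = 1/6.094 = 0.164.

T = 0.164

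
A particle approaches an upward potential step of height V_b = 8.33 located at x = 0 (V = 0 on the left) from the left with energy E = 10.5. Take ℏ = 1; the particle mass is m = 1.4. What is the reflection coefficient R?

R = 0.141

The wavenumbers are k₁ = √(2mE)/ℏ = 5.422 on the left and k₂ = √(2m(E − V_b))/ℏ = 2.465 on the right.
Continuity of ψ and ψ′ at the step yields the reflection amplitude r = (k₁ − k₂)/(k₁ + k₂) = 0.3749; thus R = |r|² = 0.1406, T = 0.8594.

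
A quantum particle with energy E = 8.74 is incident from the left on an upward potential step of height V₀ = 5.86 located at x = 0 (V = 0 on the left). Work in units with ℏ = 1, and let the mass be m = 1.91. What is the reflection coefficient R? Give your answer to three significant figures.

The wavenumbers are k₁ = √(2mE)/ℏ = 5.778 on the left and k₂ = √(2m(E − V₀))/ℏ = 3.317 on the right.
Continuity of ψ and ψ′ at the step yields the reflection amplitude r = (k₁ − k₂)/(k₁ + k₂) = 0.2706; thus R = |r|² = 0.07323, T = 0.9268.

R = 0.0732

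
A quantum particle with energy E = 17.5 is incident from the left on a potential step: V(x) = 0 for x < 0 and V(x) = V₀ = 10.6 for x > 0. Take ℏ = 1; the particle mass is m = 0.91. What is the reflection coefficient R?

The wavenumbers are k₁ = √(2mE)/ℏ = 5.644 on the left and k₂ = √(2m(E − V₀))/ℏ = 3.544 on the right.
Matching ψ and ψ′ at x = 0 gives r = (k₁ − k₂)/(k₁ + k₂), so R = r² = 0.05224 and T = 1 − R = 0.9478.

R = 0.0522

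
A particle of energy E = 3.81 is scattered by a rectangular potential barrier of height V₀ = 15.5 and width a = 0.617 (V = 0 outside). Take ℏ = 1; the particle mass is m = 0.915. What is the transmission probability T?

Since E < V₀ the interior solution is evanescent with decay constant κ = √(2m(V₀ − E))/ℏ = 4.625.
κa = 2.854, sinh(κa) = 8.648.
Matching ψ, ψ′ at both faces gives T = [1 + V₀² sinh²(κa) / (4E(V₀ − E))]⁻¹ = 1/101.8 = 0.00982.

T = 0.00982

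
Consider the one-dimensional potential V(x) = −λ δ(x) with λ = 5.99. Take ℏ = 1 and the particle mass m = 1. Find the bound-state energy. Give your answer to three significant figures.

The bound state is ψ(x) = √κ e^{−κ|x|}. The derivative jump ψ'(0⁺) − ψ'(0⁻) = −(2mλ/ℏ²)ψ(0) fixes κ = mλ/ℏ² = 5.990.
Then E = −ℏ²κ²/(2m) = −mλ²/(2ℏ²) = -17.94.

E = -17.9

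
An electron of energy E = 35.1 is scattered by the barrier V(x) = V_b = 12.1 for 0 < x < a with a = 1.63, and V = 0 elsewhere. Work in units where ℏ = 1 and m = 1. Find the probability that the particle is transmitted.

T = 0.957

Above the barrier the interior wavenumber is k₂ = √(2m(E − V_b))/ℏ = 6.782, giving phase k₂a = 11.06.
T = [1 + V_b² sin²(k₂a) / (4E(E − V_b))]⁻¹ = 1/1.045 = 0.957.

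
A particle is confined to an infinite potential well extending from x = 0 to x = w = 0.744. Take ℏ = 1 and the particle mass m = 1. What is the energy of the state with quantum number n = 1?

Requiring ψ(0) = ψ(w) = 0 quantises k = nπ/w, hence E_n = ℏ²k²/2m = n²π²ℏ²/(2mw²).
E_1 = 1² × π² / (2 × 1 × 0.744²) = 8.915.

E = 8.92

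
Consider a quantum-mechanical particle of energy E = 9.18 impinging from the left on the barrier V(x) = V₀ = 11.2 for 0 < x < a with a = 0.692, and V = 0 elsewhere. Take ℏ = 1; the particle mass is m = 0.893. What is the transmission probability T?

E < V₀: inside the barrier ψ ∝ e^{±κx} with κ = √(2m(V₀ − E))/ℏ = 1.899.
κa = 1.314, sinh(κa) = 1.727.
The exact tunnelling result is T⁻¹ = 1 + V₀² sinh²(κa) / [4E(V₀ − E)] = 6.043, so T = 0.165.

T = 0.165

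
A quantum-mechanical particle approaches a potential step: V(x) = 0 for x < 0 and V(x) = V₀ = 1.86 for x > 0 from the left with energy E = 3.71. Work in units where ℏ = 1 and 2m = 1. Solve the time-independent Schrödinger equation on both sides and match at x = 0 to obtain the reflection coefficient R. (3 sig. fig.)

R = 0.0297

The wavenumbers are k₁ = √(2mE)/ℏ = 1.926 on the left and k₂ = √(2m(E − V₀))/ℏ = 1.360 on the right.
Continuity of ψ and ψ′ at the step yields the reflection amplitude r = (k₁ − k₂)/(k₁ + k₂) = 0.1722; thus R = |r|² = 0.02966, T = 0.9703.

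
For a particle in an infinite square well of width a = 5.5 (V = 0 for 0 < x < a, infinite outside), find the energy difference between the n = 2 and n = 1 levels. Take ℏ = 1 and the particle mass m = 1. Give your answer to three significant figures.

ΔE = 0.489

E_n = n²π²ℏ²/(2ma²), so ΔE = (2² − 1²) π²ℏ²/(2ma²).
ΔE = 3 × π² / (2 × 1 × 5.5²) = 0.4894.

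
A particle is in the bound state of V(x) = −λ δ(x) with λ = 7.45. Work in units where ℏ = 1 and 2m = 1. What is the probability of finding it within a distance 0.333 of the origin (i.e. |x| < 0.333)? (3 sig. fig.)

The normalised bound state is ψ = √κ e^{−κ|x|} with κ = mλ/ℏ² = 3.725.
P(|x| < d) = ∫_{−d}^{d} κ e^{−2κ|x|} dx = 1 − e^{−2κd} = 1 − e^{−2.481} = 0.9163.

P = 0.916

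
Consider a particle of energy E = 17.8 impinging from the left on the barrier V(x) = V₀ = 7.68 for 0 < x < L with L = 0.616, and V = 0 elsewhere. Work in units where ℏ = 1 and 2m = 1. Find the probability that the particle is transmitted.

T = 0.934

E > V₀: inside the barrier k₂ = √(2m(E − V₀))/ℏ = 3.181, k₂L = 1.960.
T = [1 + V₀² sin²(k₂L) / (4E(E − V₀))]⁻¹ = 1/1.070 = 0.934.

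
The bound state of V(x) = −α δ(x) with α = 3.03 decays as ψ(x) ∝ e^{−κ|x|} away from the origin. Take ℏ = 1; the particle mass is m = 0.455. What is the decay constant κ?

Integrate −(ℏ²/2m)ψ'' − αδ(x)ψ = Eψ from −ε to +ε: the ψ'' term gives ψ'(0⁺) − ψ'(0⁻) and the δ term gives −(2mα/ℏ²)ψ(0).
With ψ ∝ e^{−κ|x|} this yields −2κ = −2mα/ℏ², so κ = mα/ℏ² = 1.379.

κ = 1.38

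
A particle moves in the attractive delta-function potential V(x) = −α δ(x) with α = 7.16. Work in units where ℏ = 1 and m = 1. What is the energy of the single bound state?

E = -25.6

For x ≠ 0 the bound state is ψ ∝ e^{−κ|x|}; integrating the TISE across the delta gives the cusp condition 2κ = 2mα/ℏ², so κ = 7.160.
Then E = −ℏ²κ²/(2m) = −mα²/(2ℏ²) = -25.63.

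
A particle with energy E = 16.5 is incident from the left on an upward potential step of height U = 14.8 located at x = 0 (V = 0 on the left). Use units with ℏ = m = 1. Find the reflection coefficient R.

R = 0.264

On each side the TISE gives plane waves with k = √(2m(E − V))/ℏ: k₁ = √(2·1·16.5) = 5.745, k₂ = √(2·1·1.7) = 1.844.
Matching ψ and ψ′ at x = 0 gives r = (k₁ − k₂)/(k₁ + k₂), so R = r² = 0.2642 and T = 1 − R = 0.7358.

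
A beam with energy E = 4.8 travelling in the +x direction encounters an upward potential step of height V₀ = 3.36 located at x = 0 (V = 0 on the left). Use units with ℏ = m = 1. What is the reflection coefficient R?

On each side the TISE gives plane waves with k = √(2m(E − V))/ℏ: k₁ = √(2·1·4.8) = 3.098, k₂ = √(2·1·1.44) = 1.697.
Continuity of ψ and ψ′ at the step yields the reflection amplitude r = (k₁ − k₂)/(k₁ + k₂) = 0.2922; thus R = |r|² = 0.08539, T = 0.9146.

R = 0.0854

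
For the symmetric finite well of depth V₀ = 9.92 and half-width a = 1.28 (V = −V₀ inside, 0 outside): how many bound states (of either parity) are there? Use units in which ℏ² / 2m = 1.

Define the well-strength parameter z₀ = (a/ℏ)√(2mV₀) = 1.28 × √(2·0.5·9.92) = 4.031.
The even/odd transcendental equations gain one root per π/2 in z₀, giving N = 1 + ⌊2z₀/π⌋ = 1 + ⌊2.567⌋ = 3.

N = 3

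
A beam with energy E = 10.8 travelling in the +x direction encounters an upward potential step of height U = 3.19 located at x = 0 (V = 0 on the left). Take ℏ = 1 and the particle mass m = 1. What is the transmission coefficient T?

The wavenumbers are k₁ = √(2mE)/ℏ = 4.648 on the left and k₂ = √(2m(E − U))/ℏ = 3.901 on the right.
Continuity of ψ and ψ′ at the step yields the reflection amplitude r = (k₁ − k₂)/(k₁ + k₂) = 0.08730; thus R = |r|² = 0.007621, T = 0.9924.

T = 0.992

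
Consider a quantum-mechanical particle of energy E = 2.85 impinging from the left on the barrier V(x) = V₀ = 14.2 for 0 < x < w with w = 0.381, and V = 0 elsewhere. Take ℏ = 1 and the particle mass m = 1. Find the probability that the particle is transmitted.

Since E < V₀ the interior solution is evanescent with decay constant κ = √(2m(V₀ − E))/ℏ = 4.764.
κw = 1.815, sinh(κw) = 2.990.
Matching ψ, ψ′ at both faces gives T = [1 + V₀² sinh²(κw) / (4E(V₀ − E))]⁻¹ = 1/14.93 = 0.0670.

T = 0.0670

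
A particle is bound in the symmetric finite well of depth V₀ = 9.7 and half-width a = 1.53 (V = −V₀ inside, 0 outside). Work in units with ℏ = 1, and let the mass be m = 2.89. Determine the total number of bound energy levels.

N = 8

Define the well-strength parameter z₀ = (a/ℏ)√(2mV₀) = 1.53 × √(2·2.89·9.7) = 11.46.
A new bound state (alternating even/odd) appears each time z₀ passes a multiple of π/2, so N = ⌊2z₀/π⌋ + 1 = ⌊7.293⌋ + 1 = 8.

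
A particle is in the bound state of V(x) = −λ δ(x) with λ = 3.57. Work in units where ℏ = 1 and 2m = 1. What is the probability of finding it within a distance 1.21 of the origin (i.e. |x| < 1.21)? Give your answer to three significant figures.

The normalised bound state is ψ = √κ e^{−κ|x|} with κ = mλ/ℏ² = 1.785.
P(|x| < d) = ∫_{−d}^{d} κ e^{−2κ|x|} dx = 1 − e^{−2κd} = 1 − e^{−4.320} = 0.9867.

P = 0.987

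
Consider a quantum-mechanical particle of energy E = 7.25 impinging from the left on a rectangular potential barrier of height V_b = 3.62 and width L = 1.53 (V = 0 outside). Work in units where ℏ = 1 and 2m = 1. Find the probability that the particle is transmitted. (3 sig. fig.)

T = 0.994

E > V_b: inside the barrier k₂ = √(2m(E − V_b))/ℏ = 1.905, k₂L = 2.915.
Matching at both interfaces gives T⁻¹ = 1 + V_b² sin²(k₂L) / [4E(E − V_b)] = 1.006, hence T = 0.994.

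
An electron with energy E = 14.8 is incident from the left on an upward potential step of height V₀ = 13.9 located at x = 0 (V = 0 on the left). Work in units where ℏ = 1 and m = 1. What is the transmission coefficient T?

On each side the TISE gives plane waves with k = √(2m(E − V))/ℏ: k₁ = √(2·1·14.8) = 5.441, k₂ = √(2·1·0.9) = 1.342.
Continuity of ψ and ψ′ at the step yields the reflection amplitude r = (k₁ − k₂)/(k₁ + k₂) = 0.6044; thus R = |r|² = 0.3653, T = 0.6347.

T = 0.635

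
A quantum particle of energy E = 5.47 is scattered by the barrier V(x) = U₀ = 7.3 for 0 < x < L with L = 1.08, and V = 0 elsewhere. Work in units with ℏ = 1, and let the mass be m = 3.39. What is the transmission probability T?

Since E < U₀ the interior solution is evanescent with decay constant κ = √(2m(U₀ − E))/ℏ = 3.522.
κL = 3.804, sinh(κL) = 22.43.
The exact tunnelling result is T⁻¹ = 1 + U₀² sinh²(κL) / [4E(U₀ − E)] = 670.8, so T = 0.00149.

T = 0.00149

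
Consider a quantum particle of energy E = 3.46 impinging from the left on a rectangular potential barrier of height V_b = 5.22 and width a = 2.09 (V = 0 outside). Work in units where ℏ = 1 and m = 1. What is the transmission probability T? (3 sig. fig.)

T = 0.00140

Since E < V_b the interior solution is evanescent with decay constant κ = √(2m(V_b − E))/ℏ = 1.876.
κa = 3.921, sinh(κa) = 25.22.
The exact tunnelling result is T⁻¹ = 1 + V_b² sinh²(κa) / [4E(V_b − E)] = 712.5, so T = 0.00140.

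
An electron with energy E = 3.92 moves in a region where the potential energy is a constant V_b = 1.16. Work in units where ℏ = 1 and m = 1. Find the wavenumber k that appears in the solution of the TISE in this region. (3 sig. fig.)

k = 2.35

With E > V_b the solution is oscillatory, ψ ∝ e^{±ikx} with k = √(2m(E − V_b))/ℏ.
k = √(2 × 1 × 2.76) = 2.349.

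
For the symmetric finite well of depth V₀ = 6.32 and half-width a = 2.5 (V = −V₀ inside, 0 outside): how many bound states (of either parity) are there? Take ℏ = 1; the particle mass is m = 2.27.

N = 9

Define the well-strength parameter z₀ = (a/ℏ)√(2mV₀) = 2.5 × √(2·2.27·6.32) = 13.39.
The even/odd transcendental equations gain one root per π/2 in z₀, giving N = 1 + ⌊2z₀/π⌋ = 1 + ⌊8.525⌋ = 9.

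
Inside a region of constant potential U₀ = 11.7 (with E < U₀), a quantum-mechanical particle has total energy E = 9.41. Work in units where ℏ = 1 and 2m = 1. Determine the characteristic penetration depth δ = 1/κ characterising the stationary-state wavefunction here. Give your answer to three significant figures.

Since E < U₀ the TISE in this region is ψ'' = κ²ψ with κ = √(2m(U₀ − E))/ℏ.
κ = √(2 × 0.5 × 2.29) = 1.513. The penetration depth is δ = 1/κ = 0.661.

δ = 0.661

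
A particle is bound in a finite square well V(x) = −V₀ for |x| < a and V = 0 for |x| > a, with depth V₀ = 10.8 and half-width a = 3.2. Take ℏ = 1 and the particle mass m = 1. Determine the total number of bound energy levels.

N = 10

Define the well-strength parameter z₀ = (a/ℏ)√(2mV₀) = 3.2 × √(2·1·10.8) = 14.87.
A new bound state (alternating even/odd) appears each time z₀ passes a multiple of π/2, so N = ⌊2z₀/π⌋ + 1 = ⌊9.468⌋ + 1 = 10.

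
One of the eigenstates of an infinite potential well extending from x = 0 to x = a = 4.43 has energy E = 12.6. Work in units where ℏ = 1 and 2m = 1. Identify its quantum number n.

From E_n = n²π²ℏ²/(2ma²) invert to n = √(2ma²E)/(πℏ).
n = (4.43/π) × √(2 × 0.5 × 12.6) = 5.005 → n = 5.

n = 5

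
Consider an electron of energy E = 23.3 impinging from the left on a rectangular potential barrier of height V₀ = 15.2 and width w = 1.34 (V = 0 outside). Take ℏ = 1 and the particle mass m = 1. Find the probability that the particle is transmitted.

T = 0.844

Above the barrier the interior wavenumber is k₂ = √(2m(E − V₀))/ℏ = 4.025, giving phase k₂w = 5.393.
Matching at both interfaces gives T⁻¹ = 1 + V₀² sin²(k₂w) / [4E(E − V₀)] = 1.185, hence T = 0.844.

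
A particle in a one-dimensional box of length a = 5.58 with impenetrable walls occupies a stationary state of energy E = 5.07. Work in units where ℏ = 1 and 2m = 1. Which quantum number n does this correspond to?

From E_n = n²π²ℏ²/(2ma²) invert to n = √(2ma²E)/(πℏ).
n = (5.58/π) × √(2 × 0.5 × 5.07) = 3.999 → n = 4.

n = 4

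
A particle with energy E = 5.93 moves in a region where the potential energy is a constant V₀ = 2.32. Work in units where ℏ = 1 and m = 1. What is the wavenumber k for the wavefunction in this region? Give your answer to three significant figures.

With E > V₀ the solution is oscillatory, ψ ∝ e^{±ikx} with k = √(2m(E − V₀))/ℏ.
k = √(2 × 1 × 3.61) = 2.687.

k = 2.69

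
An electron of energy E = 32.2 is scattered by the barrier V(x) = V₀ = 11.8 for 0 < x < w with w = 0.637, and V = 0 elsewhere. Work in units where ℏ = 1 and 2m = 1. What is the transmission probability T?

Above the barrier the interior wavenumber is k₂ = √(2m(E − V₀))/ℏ = 4.517, giving phase k₂w = 2.877.
T = [1 + V₀² sin²(k₂w) / (4E(E − V₀))]⁻¹ = 1/1.004 = 0.996.

T = 0.996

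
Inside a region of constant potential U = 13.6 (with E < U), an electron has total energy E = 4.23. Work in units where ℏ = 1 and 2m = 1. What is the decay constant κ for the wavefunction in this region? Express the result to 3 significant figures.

κ = 3.06

Since E < U the TISE in this region is ψ'' = κ²ψ with κ = √(2m(U − E))/ℏ.
κ = √(2 × 0.5 × 9.37) = 3.061.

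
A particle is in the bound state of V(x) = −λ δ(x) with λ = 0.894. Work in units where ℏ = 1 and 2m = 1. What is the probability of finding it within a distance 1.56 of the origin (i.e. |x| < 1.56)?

P = 0.752

The normalised bound state is ψ = √κ e^{−κ|x|} with κ = mλ/ℏ² = 0.4470.
P(|x| < d) = ∫_{−d}^{d} κ e^{−2κ|x|} dx = 1 − e^{−2κd} = 1 − e^{−1.395} = 0.7521.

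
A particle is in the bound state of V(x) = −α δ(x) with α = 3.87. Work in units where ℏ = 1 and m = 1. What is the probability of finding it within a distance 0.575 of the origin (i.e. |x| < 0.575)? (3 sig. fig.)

P = 0.988

The normalised bound state is ψ = √κ e^{−κ|x|} with κ = mα/ℏ² = 3.870.
P(|x| < d) = ∫_{−d}^{d} κ e^{−2κ|x|} dx = 1 − e^{−2κd} = 1 − e^{−4.451} = 0.9883.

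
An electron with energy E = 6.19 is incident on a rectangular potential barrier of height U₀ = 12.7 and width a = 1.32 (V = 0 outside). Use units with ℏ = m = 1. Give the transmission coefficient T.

T = 0.000292

Since E < U₀ the interior solution is evanescent with decay constant κ = √(2m(U₀ − E))/ℏ = 3.608.
κa = 4.763, sinh(κa) = 58.54.
The exact tunnelling result is T⁻¹ = 1 + U₀² sinh²(κa) / [4E(U₀ − E)] = 3430, so T = 0.000292.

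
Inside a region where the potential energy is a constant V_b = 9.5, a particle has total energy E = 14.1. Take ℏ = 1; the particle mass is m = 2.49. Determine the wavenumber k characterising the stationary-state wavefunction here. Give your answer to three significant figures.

k = 4.79

With E > V_b the solution is oscillatory, ψ ∝ e^{±ikx} with k = √(2m(E − V_b))/ℏ.
k = √(2 × 2.49 × 4.6) = 4.786.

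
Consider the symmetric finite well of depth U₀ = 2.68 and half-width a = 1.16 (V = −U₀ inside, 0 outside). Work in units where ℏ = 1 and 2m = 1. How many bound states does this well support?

N = 2

Define the well-strength parameter z₀ = (a/ℏ)√(2mU₀) = 1.16 × √(2·0.5·2.68) = 1.899.
A new bound state (alternating even/odd) appears each time z₀ passes a multiple of π/2, so N = ⌊2z₀/π⌋ + 1 = ⌊1.209⌋ + 1 = 2.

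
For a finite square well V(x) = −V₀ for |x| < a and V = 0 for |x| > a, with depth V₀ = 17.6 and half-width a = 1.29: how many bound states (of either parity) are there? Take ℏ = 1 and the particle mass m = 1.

N = 5

The dimensionless depth is z₀ = a√(2mV₀)/ℏ = 1.29 × √(35.20) = 7.654.
A new bound state (alternating even/odd) appears each time z₀ passes a multiple of π/2, so N = ⌊2z₀/π⌋ + 1 = ⌊4.872⌋ + 1 = 5.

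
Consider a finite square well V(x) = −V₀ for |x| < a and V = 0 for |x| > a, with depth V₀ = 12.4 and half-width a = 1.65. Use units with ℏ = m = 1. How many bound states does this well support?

Define the well-strength parameter z₀ = (a/ℏ)√(2mV₀) = 1.65 × √(2·1·12.4) = 8.217.
The even/odd transcendental equations gain one root per π/2 in z₀, giving N = 1 + ⌊2z₀/π⌋ = 1 + ⌊5.231⌋ = 6.

N = 6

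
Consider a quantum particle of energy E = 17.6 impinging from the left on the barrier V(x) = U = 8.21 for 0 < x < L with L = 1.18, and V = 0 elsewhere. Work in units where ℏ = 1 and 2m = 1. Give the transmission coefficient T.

T = 0.979

Above the barrier the interior wavenumber is k₂ = √(2m(E − U))/ℏ = 3.064, giving phase k₂L = 3.616.
Matching at both interfaces gives T⁻¹ = 1 + U² sin²(k₂L) / [4E(E − U)] = 1.021, hence T = 0.979.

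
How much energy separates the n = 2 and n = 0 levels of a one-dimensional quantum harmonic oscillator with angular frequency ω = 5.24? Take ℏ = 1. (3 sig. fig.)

E_n = ℏω(n + ½), so ΔE = (2 − 0) ℏω = 2 × 5.24 = 10.48.

ΔE = 10.5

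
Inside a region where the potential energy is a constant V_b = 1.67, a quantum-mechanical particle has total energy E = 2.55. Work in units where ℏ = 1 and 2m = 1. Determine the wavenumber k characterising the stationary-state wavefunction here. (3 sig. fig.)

k = 0.938

With E > V_b the solution is oscillatory, ψ ∝ e^{±ikx} with k = √(2m(E − V_b))/ℏ.
k = √(2 × 0.5 × 0.88) = 0.9381.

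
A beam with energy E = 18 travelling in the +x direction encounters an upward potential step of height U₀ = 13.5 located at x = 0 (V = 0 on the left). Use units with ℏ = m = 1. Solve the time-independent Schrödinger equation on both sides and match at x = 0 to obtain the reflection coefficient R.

On each side the TISE gives plane waves with k = √(2m(E − V))/ℏ: k₁ = √(2·1·18) = 6.000, k₂ = √(2·1·4.5) = 3.000.
Continuity of ψ and ψ′ at the step yields the reflection amplitude r = (k₁ − k₂)/(k₁ + k₂) = 0.3333; thus R = |r|² = 0.1111, T = 0.8889.

R = 0.111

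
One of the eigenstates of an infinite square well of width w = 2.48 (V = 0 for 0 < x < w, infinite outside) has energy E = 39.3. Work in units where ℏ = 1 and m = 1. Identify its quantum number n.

n = 7

From E_n = n²π²ℏ²/(2mw²) invert to n = √(2mw²E)/(πℏ).
n = (2.48/π) × √(2 × 1 × 39.3) = 6.999 → n = 7.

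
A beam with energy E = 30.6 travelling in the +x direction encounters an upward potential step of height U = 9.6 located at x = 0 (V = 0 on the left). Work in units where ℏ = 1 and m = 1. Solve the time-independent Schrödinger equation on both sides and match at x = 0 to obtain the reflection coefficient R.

The wavenumbers are k₁ = √(2mE)/ℏ = 7.823 on the left and k₂ = √(2m(E − U))/ℏ = 6.481 on the right.
Matching ψ and ψ′ at x = 0 gives r = (k₁ − k₂)/(k₁ + k₂), so R = r² = 0.008806 and T = 1 − R = 0.9912.

R = 0.00881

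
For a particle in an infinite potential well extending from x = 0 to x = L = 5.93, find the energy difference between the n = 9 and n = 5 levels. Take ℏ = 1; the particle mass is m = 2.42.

ΔE = 3.25

E_n = n²π²ℏ²/(2mL²), so ΔE = (9² − 5²) π²ℏ²/(2mL²).
ΔE = 56 × π² / (2 × 2.42 × 5.93²) = 3.247.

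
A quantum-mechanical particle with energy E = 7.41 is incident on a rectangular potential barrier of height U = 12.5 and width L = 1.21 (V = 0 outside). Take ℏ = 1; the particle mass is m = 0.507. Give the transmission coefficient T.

T = 0.0157

E < U: inside the barrier ψ ∝ e^{±κx} with κ = √(2m(U − E))/ℏ = 2.272.
κL = 2.749, sinh(κL) = 7.781.
The exact tunnelling result is T⁻¹ = 1 + U² sinh²(κL) / [4E(U − E)] = 63.70, so T = 0.0157.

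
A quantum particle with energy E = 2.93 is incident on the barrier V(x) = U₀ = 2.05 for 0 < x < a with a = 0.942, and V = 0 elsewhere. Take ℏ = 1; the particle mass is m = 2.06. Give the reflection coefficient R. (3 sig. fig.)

Above the barrier the interior wavenumber is k₂ = √(2m(E − U₀))/ℏ = 1.904, giving phase k₂a = 1.794.
Matching at both interfaces gives T⁻¹ = 1 + U₀² sin²(k₂a) / [4E(E − U₀)] = 1.388, hence T = 0.721.
R = 1 − T = 0.279.

R = 0.279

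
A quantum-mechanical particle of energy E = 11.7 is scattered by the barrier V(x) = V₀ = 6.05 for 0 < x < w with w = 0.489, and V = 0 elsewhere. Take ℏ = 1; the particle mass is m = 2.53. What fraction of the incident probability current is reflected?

Above the barrier the interior wavenumber is k₂ = √(2m(E − V₀))/ℏ = 5.347, giving phase k₂w = 2.615.
Matching at both interfaces gives T⁻¹ = 1 + V₀² sin²(k₂w) / [4E(E − V₀)] = 1.035, hence T = 0.966.
R = 1 − T = 0.0338.

R = 0.0338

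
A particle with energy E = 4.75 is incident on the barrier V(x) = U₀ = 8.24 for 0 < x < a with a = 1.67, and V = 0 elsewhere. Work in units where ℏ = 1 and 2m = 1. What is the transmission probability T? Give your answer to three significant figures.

T = 0.00759

E < U₀: inside the barrier ψ ∝ e^{±κx} with κ = √(2m(U₀ − E))/ℏ = 1.868.
κa = 3.120, sinh(κa) = 11.30.
Matching ψ, ψ′ at both faces gives T = [1 + U₀² sinh²(κa) / (4E(U₀ − E))]⁻¹ = 1/131.7 = 0.00759.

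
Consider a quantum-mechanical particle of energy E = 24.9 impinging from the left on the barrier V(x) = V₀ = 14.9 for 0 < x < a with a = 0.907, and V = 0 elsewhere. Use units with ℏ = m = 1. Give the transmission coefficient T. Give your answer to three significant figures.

T = 0.877

E > V₀: inside the barrier k₂ = √(2m(E − V₀))/ℏ = 4.472, k₂a = 4.056.
Matching at both interfaces gives T⁻¹ = 1 + V₀² sin²(k₂a) / [4E(E − V₀)] = 1.140, hence T = 0.877.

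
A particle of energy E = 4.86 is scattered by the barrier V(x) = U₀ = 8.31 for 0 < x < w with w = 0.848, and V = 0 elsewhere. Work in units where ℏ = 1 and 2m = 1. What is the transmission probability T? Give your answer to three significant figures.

T = 0.154

Since E < U₀ the interior solution is evanescent with decay constant κ = √(2m(U₀ − E))/ℏ = 1.857.
κw = 1.575, sinh(κw) = 2.312.
The exact tunnelling result is T⁻¹ = 1 + U₀² sinh²(κw) / [4E(U₀ − E)] = 6.504, so T = 0.154.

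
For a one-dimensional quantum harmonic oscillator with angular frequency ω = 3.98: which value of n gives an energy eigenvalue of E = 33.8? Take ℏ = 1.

n = 8

E_n = ℏω(n + ½) ⇒ n = E/(ℏω) − ½ = 33.8/3.98 − 0.5 = 7.992 → n = 8.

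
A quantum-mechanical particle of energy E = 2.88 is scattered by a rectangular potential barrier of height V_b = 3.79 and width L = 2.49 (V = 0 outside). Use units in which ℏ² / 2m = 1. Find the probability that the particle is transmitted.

Since E < V_b the interior solution is evanescent with decay constant κ = √(2m(V_b − E))/ℏ = 0.9539.
κL = 2.375, sinh(κL) = 5.331.
The exact tunnelling result is T⁻¹ = 1 + V_b² sinh²(κL) / [4E(V_b − E)] = 39.94, so T = 0.0250.

T = 0.0250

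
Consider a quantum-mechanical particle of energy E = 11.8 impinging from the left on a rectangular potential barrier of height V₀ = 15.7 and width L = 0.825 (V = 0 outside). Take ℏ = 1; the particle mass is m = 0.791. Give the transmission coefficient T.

T = 0.0488

Since E < V₀ the interior solution is evanescent with decay constant κ = √(2m(V₀ − E))/ℏ = 2.484.
κL = 2.049, sinh(κL) = 3.817.
Matching ψ, ψ′ at both faces gives T = [1 + V₀² sinh²(κL) / (4E(V₀ − E))]⁻¹ = 1/20.50 = 0.0488.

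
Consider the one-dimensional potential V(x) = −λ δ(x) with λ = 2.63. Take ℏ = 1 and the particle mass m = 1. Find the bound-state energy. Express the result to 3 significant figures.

E = -3.46

The bound state is ψ(x) = √κ e^{−κ|x|}. The derivative jump ψ'(0⁺) − ψ'(0⁻) = −(2mλ/ℏ²)ψ(0) fixes κ = mλ/ℏ² = 2.630.
Then E = −ℏ²κ²/(2m) = −mλ²/(2ℏ²) = -3.458.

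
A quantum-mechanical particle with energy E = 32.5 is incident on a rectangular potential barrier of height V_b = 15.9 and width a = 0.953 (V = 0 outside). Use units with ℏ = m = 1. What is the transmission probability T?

E > V_b: inside the barrier k₂ = √(2m(E − V_b))/ℏ = 5.762, k₂a = 5.491.
Matching at both interfaces gives T⁻¹ = 1 + V_b² sin²(k₂a) / [4E(E − V_b)] = 1.059, hence T = 0.944.

T = 0.944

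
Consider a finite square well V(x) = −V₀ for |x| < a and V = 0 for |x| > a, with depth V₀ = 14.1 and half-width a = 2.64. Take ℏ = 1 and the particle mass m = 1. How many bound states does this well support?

Define the well-strength parameter z₀ = (a/ℏ)√(2mV₀) = 2.64 × √(2·1·14.1) = 14.02.
The even/odd transcendental equations gain one root per π/2 in z₀, giving N = 1 + ⌊2z₀/π⌋ = 1 + ⌊8.925⌋ = 9.

N = 9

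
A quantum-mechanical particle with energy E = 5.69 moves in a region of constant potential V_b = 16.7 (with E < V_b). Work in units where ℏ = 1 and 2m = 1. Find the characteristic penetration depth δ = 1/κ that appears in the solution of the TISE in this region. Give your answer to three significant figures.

Since E < V_b the TISE in this region is ψ'' = κ²ψ with κ = √(2m(V_b − E))/ℏ.
κ = √(2 × 0.5 × 11.01) = 3.318. The penetration depth is δ = 1/κ = 0.301.

δ = 0.301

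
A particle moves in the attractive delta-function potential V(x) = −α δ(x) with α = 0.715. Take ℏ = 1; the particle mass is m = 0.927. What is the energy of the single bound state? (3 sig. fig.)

The bound state is ψ(x) = √κ e^{−κ|x|}. The derivative jump ψ'(0⁺) − ψ'(0⁻) = −(2mα/ℏ²)ψ(0) fixes κ = mα/ℏ² = 0.6628.
Then E = −ℏ²κ²/(2m) = −mα²/(2ℏ²) = -0.2370.

E = -0.237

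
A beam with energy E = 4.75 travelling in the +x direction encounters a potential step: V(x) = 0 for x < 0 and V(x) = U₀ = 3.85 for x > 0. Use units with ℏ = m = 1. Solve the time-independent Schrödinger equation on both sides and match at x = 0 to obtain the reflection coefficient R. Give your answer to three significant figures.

R = 0.155

On each side the TISE gives plane waves with k = √(2m(E − V))/ℏ: k₁ = √(2·1·4.75) = 3.082, k₂ = √(2·1·0.9) = 1.342.
Matching ψ and ψ′ at x = 0 gives r = (k₁ − k₂)/(k₁ + k₂), so R = r² = 0.1548 and T = 1 − R = 0.8452.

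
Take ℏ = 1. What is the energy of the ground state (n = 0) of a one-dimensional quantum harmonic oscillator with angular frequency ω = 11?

E = 5.50

Using E_n = (n + ½)ℏω: E_0 = 0.5 × 11 = 5.500.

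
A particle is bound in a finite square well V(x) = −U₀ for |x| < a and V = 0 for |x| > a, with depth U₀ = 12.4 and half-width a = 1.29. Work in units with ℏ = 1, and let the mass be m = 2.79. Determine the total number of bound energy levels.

N = 7

The dimensionless depth is z₀ = a√(2mU₀)/ℏ = 1.29 × √(69.19) = 10.73.
The even/odd transcendental equations gain one root per π/2 in z₀, giving N = 1 + ⌊2z₀/π⌋ = 1 + ⌊6.831⌋ = 7.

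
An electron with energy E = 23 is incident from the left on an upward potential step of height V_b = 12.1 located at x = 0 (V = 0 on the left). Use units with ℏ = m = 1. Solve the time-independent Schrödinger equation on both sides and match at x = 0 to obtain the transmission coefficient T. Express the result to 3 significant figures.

On each side the TISE gives plane waves with k = √(2m(E − V))/ℏ: k₁ = √(2·1·23) = 6.782, k₂ = √(2·1·10.9) = 4.669.
Matching ψ and ψ′ at x = 0 gives r = (k₁ − k₂)/(k₁ + k₂), so R = r² = 0.03406 and T = 1 − R = 0.9659.

T = 0.966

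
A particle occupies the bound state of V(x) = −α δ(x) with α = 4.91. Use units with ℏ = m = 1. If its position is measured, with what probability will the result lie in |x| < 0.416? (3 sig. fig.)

P = 0.983

The normalised bound state is ψ = √κ e^{−κ|x|} with κ = mα/ℏ² = 4.910.
P(|x| < d) = ∫_{−d}^{d} κ e^{−2κ|x|} dx = 1 − e^{−2κd} = 1 − e^{−4.085} = 0.9832.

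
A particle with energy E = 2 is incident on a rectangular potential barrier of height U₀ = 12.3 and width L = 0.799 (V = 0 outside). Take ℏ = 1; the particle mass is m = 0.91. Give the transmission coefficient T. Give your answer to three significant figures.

T = 0.00215

E < U₀: inside the barrier ψ ∝ e^{±κx} with κ = √(2m(U₀ − E))/ℏ = 4.330.
κL = 3.459, sinh(κL) = 15.88.
Matching ψ, ψ′ at both faces gives T = [1 + U₀² sinh²(κL) / (4E(U₀ − E))]⁻¹ = 1/464.2 = 0.00215.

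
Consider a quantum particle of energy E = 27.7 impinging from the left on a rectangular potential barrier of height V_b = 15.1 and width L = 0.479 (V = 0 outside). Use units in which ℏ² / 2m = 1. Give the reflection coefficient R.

Above the barrier the interior wavenumber is k₂ = √(2m(E − V_b))/ℏ = 3.550, giving phase k₂L = 1.700.
Matching at both interfaces gives T⁻¹ = 1 + V_b² sin²(k₂L) / [4E(E − V_b)] = 1.161, hence T = 0.862.
R = 1 − T = 0.138.

R = 0.138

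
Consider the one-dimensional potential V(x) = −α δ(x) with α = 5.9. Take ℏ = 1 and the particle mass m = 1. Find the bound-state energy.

The bound state is ψ(x) = √κ e^{−κ|x|}. The derivative jump ψ'(0⁺) − ψ'(0⁻) = −(2mα/ℏ²)ψ(0) fixes κ = mα/ℏ² = 5.900.
Then E = −ℏ²κ²/(2m) = −mα²/(2ℏ²) = -17.41.

E = -17.4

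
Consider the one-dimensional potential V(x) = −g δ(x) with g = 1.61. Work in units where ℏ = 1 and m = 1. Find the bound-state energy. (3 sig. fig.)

For x ≠ 0 the bound state is ψ ∝ e^{−κ|x|}; integrating the TISE across the delta gives the cusp condition 2κ = 2mg/ℏ², so κ = 1.610.
Then E = −ℏ²κ²/(2m) = −mg²/(2ℏ²) = -1.296.

E = -1.30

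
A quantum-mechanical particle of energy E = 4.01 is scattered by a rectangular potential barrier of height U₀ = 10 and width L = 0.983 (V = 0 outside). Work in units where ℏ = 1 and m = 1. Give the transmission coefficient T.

Since E < U₀ the interior solution is evanescent with decay constant κ = √(2m(U₀ − E))/ℏ = 3.461.
κL = 3.402, sinh(κL) = 15.00.
The exact tunnelling result is T⁻¹ = 1 + U₀² sinh²(κL) / [4E(U₀ − E)] = 235.2, so T = 0.00425.

T = 0.00425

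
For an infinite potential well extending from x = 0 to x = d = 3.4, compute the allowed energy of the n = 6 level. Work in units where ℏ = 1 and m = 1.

Requiring ψ(0) = ψ(d) = 0 quantises k = nπ/d, hence E_n = ℏ²k²/2m = n²π²ℏ²/(2md²).
E_6 = 6² × π² / (2 × 1 × 3.4²) = 15.37.

E = 15.4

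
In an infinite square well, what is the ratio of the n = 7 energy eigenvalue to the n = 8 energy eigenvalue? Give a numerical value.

E_n = n²π²ℏ²/(2mL²) so the ratio is n₂²/n₁² = 49/64 = 0.765625.

0.765625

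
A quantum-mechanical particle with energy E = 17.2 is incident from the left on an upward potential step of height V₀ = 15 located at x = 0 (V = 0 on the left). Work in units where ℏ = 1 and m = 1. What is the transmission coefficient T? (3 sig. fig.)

T = 0.776

The wavenumbers are k₁ = √(2mE)/ℏ = 5.865 on the left and k₂ = √(2m(E − V₀))/ℏ = 2.098 on the right.
Continuity of ψ and ψ′ at the step yields the reflection amplitude r = (k₁ − k₂)/(k₁ + k₂) = 0.4731; thus R = |r|² = 0.2239, T = 0.7761.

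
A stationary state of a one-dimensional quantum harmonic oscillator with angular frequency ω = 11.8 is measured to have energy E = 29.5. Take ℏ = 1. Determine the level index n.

n = 2

Invert E_n = (n + ½)ℏω: n = E/ℏω − ½ = 2.000, so n = 2.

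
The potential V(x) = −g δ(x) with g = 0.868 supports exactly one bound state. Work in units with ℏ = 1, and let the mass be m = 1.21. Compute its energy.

For x ≠ 0 the bound state is ψ ∝ e^{−κ|x|}; integrating the TISE across the delta gives the cusp condition 2κ = 2mg/ℏ², so κ = 1.050.
Then E = −ℏ²κ²/(2m) = −mg²/(2ℏ²) = -0.4558.

E = -0.456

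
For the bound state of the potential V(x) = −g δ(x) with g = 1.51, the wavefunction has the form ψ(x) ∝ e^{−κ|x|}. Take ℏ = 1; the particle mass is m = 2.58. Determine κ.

κ = 3.90

Integrate −(ℏ²/2m)ψ'' − gδ(x)ψ = Eψ from −ε to +ε: the ψ'' term gives ψ'(0⁺) − ψ'(0⁻) and the δ term gives −(2mg/ℏ²)ψ(0).
With ψ ∝ e^{−κ|x|} this yields −2κ = −2mg/ℏ², so κ = mg/ℏ² = 3.896.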